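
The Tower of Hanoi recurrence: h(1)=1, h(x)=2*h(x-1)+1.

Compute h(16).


h(16) = 2 * h(15) + 1
h(15) = 2 * h(14) + 1
h(14) = 2 * h(13) + 1
h(13) = 2 * h(12) + 1
h(12) = 2 * h(11) + 1
h(11) = 2 * h(10) + 1
h(10) = 2 * h(9) + 1
h(9) = 2 * h(8) + 1
h(8) = 2 * h(7) + 1
h(7) = 2 * h(6) + 1
h(6) = 2 * h(5) + 1
h(5) = 2 * h(4) + 1
h(4) = 2 * h(3) + 1
h(3) = 2 * h(2) + 1
h(2) = 2 * h(1) + 1
h(1) = 1  (base case)
h(2) = 2 * 1 + 1 = 3
h(3) = 2 * 3 + 1 = 7
h(4) = 2 * 7 + 1 = 15
h(5) = 2 * 15 + 1 = 31
h(6) = 2 * 31 + 1 = 63
h(7) = 2 * 63 + 1 = 127
h(8) = 2 * 127 + 1 = 255
h(9) = 2 * 255 + 1 = 511
h(10) = 2 * 511 + 1 = 1023
h(11) = 2 * 1023 + 1 = 2047
h(12) = 2 * 2047 + 1 = 4095
h(13) = 2 * 4095 + 1 = 8191
h(14) = 2 * 8191 + 1 = 16383
h(15) = 2 * 16383 + 1 = 32767
h(16) = 2 * 32767 + 1 = 65535

65535


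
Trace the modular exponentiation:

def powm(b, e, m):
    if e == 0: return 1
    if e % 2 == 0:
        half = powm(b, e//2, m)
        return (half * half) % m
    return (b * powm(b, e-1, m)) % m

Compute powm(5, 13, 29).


powm(5, 13, 29): e is odd, compute powm(5, 12, 29)
  powm(5, 12, 29): e is even, compute powm(5, 6, 29)
    powm(5, 6, 29): e is even, compute powm(5, 3, 29)
      powm(5, 3, 29): e is odd, compute powm(5, 2, 29)
        powm(5, 2, 29): e is even, compute powm(5, 1, 29)
          powm(5, 1, 29): e is odd, compute powm(5, 0, 29)
          powm(5, 0, 29) = 1
          (5 * 1) % 29 = 5
        half=5, (5*5) % 29 = 25
      (5 * 25) % 29 = 9
    half=9, (9*9) % 29 = 23
  half=23, (23*23) % 29 = 7
(5 * 7) % 29 = 6

6


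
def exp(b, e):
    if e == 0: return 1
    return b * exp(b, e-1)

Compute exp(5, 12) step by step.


exp(5, 12)
= 5 * exp(5, 11)
= 5 * 5 * exp(5, 10)
= 5 * 5 * 5 * exp(5, 9)
= 5 * 5 * 5 * 5 * exp(5, 8)
= 5 * 5 * 5 * 5 * 5 * exp(5, 7)
= 5 * 5 * 5 * 5 * 5 * 5 * exp(5, 6)
= 5 * 5 * 5 * 5 * 5 * 5 * 5 * exp(5, 5)
= 5 * 5 * 5 * 5 * 5 * 5 * 5 * 5 * exp(5, 4)
= 5 * 5 * 5 * 5 * 5 * 5 * 5 * 5 * 5 * exp(5, 3)
= 5 * 5 * 5 * 5 * 5 * 5 * 5 * 5 * 5 * 5 * exp(5, 2)
= 5 * 5 * 5 * 5 * 5 * 5 * 5 * 5 * 5 * 5 * 5 * exp(5, 1)
= 5 * 5 * 5 * 5 * 5 * 5 * 5 * 5 * 5 * 5 * 5 * 5 * exp(5, 0)
= 5 * 5 * 5 * 5 * 5 * 5 * 5 * 5 * 5 * 5 * 5 * 5 * 1
= 244140625

244140625


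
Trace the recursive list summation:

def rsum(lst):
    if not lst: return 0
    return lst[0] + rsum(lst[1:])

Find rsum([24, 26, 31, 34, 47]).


rsum([24, 26, 31, 34, 47]) = 24 + rsum([26, 31, 34, 47])
rsum([26, 31, 34, 47]) = 26 + rsum([31, 34, 47])
rsum([31, 34, 47]) = 31 + rsum([34, 47])
rsum([34, 47]) = 34 + rsum([47])
rsum([47]) = 47 + rsum([])
rsum([]) = 0  (base case)
Total: 24 + 26 + 31 + 34 + 47 + 0 = 162

162


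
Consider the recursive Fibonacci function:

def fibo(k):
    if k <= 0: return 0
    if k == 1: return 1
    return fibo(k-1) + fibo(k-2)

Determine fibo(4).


Computing fibo(4) bottom-up:
fibo(0) = 0
fibo(1) = 1
fibo(2) = fibo(1) + fibo(0) = 1 + 0 = 1
fibo(3) = fibo(2) + fibo(1) = 1 + 1 = 2
fibo(4) = fibo(3) + fibo(2) = 2 + 1 = 3

3


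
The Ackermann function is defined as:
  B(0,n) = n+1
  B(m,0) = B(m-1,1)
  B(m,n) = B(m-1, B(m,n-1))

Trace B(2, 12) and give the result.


B(2, 12) = B(1, B(2, 11))
  B(2, 11) = B(1, B(2, 10))
    B(2, 10) = B(1, B(2, 9))
      B(2, 9) = B(1, B(2, 8))
        B(2, 8) = B(1, B(2, 7))
          B(2, 7) = B(1, B(2, 6))
          B(2, 6) = B(1, B(2, 5))
          B(2, 5) = B(1, B(2, 4))
          B(2, 4) = B(1, B(2, 3))
          B(2, 3) = B(1, B(2, 2))
          B(2, 2) = B(1, B(2, 1))
          B(2, 1) = B(1, B(2, 0))
          B(2, 0) = B(1, 1)
          B(1, 1) = B(0, B(1, 0))
          B(1, 0) = B(0, 1)
          B(0, 1) = 2
            = B(0, 2)
          B(0, 2) = 3
            = B(1, 3)
          B(1, 3) = B(0, B(1, 2))
          B(1, 2) = B(0, B(1, 1))
          B(1, 1) = B(0, B(1, 0))
          B(1, 0) = B(0, 1)
          B(0, 1) = 2
            = B(0, 2)
... (trace truncated)
Result: B(2, 12) = 27

27


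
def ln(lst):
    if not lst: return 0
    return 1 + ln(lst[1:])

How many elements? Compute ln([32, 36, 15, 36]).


ln([32, 36, 15, 36]) = 1 + ln([36, 15, 36])
ln([36, 15, 36]) = 1 + ln([15, 36])
ln([15, 36]) = 1 + ln([36])
ln([36]) = 1 + ln([])
ln([]) = 0  (base case)
Unwinding: 1 + 1 + 1 + 1 + 0 = 4

4


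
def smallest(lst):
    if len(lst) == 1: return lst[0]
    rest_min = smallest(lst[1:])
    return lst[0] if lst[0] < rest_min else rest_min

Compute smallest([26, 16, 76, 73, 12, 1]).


smallest([26, 16, 76, 73, 12, 1]): compare 26 with smallest([16, 76, 73, 12, 1])
smallest([16, 76, 73, 12, 1]): compare 16 with smallest([76, 73, 12, 1])
smallest([76, 73, 12, 1]): compare 76 with smallest([73, 12, 1])
smallest([73, 12, 1]): compare 73 with smallest([12, 1])
smallest([12, 1]): compare 12 with smallest([1])
smallest([1]) = 1  (base case)
Compare 12 with 1 -> 1
Compare 73 with 1 -> 1
Compare 76 with 1 -> 1
Compare 16 with 1 -> 1
Compare 26 with 1 -> 1

1


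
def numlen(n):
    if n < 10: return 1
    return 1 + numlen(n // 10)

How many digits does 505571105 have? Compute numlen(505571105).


numlen(505571105) = 1 + numlen(50557110)
numlen(50557110) = 1 + numlen(5055711)
numlen(5055711) = 1 + numlen(505571)
numlen(505571) = 1 + numlen(50557)
numlen(50557) = 1 + numlen(5055)
numlen(5055) = 1 + numlen(505)
numlen(505) = 1 + numlen(50)
numlen(50) = 1 + numlen(5)
numlen(5) = 1  (base case: 5 < 10)
Unwinding: 1 + 1 + 1 + 1 + 1 + 1 + 1 + 1 + 1 = 9

9


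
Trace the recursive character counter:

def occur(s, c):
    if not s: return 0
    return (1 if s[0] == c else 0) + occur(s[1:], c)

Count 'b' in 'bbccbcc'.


s[0]='b' == 'b' -> 1
s[0]='b' == 'b' -> 1
s[0]='c' != 'b' -> 0
s[0]='c' != 'b' -> 0
s[0]='b' == 'b' -> 1
s[0]='c' != 'b' -> 0
s[0]='c' != 'b' -> 0
Sum: 1 + 1 + 0 + 0 + 1 + 0 + 0 = 3

3


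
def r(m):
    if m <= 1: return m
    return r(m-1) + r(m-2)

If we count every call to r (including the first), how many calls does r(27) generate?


Let C(n) = total calls for r(n)
C(0) = 1, C(1) = 1
C(2) = 1 + C(1) + C(0) = 1 + 1 + 1 = 3
C(3) = 1 + C(2) + C(1) = 1 + 3 + 1 = 5
C(4) = 1 + C(3) + C(2) = 1 + 5 + 3 = 9
C(5) = 1 + C(4) + C(3) = 1 + 9 + 5 = 15
C(6) = 1 + C(5) + C(4) = 1 + 15 + 9 = 25
C(7) = 1 + C(6) + C(5) = 1 + 25 + 15 = 41
C(8) = 1 + C(7) + C(6) = 1 + 41 + 25 = 67
C(9) = 1 + C(8) + C(7) = 1 + 67 + 41 = 109
C(10) = 1 + C(9) + C(8) = 1 + 109 + 67 = 177
C(11) = 1 + C(10) + C(9) = 1 + 177 + 109 = 287
C(12) = 1 + C(11) + C(10) = 1 + 287 + 177 = 465
C(13) = 1 + C(12) + C(11) = 1 + 465 + 287 = 753
C(14) = 1 + C(13) + C(12) = 1 + 753 + 465 = 1219
C(15) = 1 + C(14) + C(13) = 1 + 1219 + 753 = 1973
C(16) = 1 + C(15) + C(14) = 1 + 1973 + 1219 = 3193
C(17) = 1 + C(16) + C(15) = 1 + 3193 + 1973 = 5167
C(18) = 1 + C(17) + C(16) = 1 + 5167 + 3193 = 8361
C(19) = 1 + C(18) + C(17) = 1 + 8361 + 5167 = 13529
C(20) = 1 + C(19) + C(18) = 1 + 13529 + 8361 = 21891
C(21) = 1 + C(20) + C(19) = 1 + 21891 + 13529 = 35421
C(22) = 1 + C(21) + C(20) = 1 + 35421 + 21891 = 57313
C(23) = 1 + C(22) + C(21) = 1 + 57313 + 35421 = 92735
C(24) = 1 + C(23) + C(22) = 1 + 92735 + 57313 = 150049
C(25) = 1 + C(24) + C(23) = 1 + 150049 + 92735 = 242785
C(26) = 1 + C(25) + C(24) = 1 + 242785 + 150049 = 392835
C(27) = 1 + C(26) + C(25) = 1 + 392835 + 242785 = 635621

635621


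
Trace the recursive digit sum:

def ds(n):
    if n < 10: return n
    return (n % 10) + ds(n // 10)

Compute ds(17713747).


ds(17713747) = 7 + ds(1771374)
ds(1771374) = 4 + ds(177137)
ds(177137) = 7 + ds(17713)
ds(17713) = 3 + ds(1771)
ds(1771) = 1 + ds(177)
ds(177) = 7 + ds(17)
ds(17) = 7 + ds(1)
ds(1) = 1  (base case)
Total: 7 + 4 + 7 + 3 + 1 + 7 + 7 + 1 = 37

37


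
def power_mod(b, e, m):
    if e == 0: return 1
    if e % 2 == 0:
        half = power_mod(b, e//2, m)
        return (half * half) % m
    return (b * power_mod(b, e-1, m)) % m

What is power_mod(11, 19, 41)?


power_mod(11, 19, 41): e is odd, compute power_mod(11, 18, 41)
  power_mod(11, 18, 41): e is even, compute power_mod(11, 9, 41)
    power_mod(11, 9, 41): e is odd, compute power_mod(11, 8, 41)
      power_mod(11, 8, 41): e is even, compute power_mod(11, 4, 41)
        power_mod(11, 4, 41): e is even, compute power_mod(11, 2, 41)
          power_mod(11, 2, 41): e is even, compute power_mod(11, 1, 41)
          power_mod(11, 1, 41): e is odd, compute power_mod(11, 0, 41)
          power_mod(11, 0, 41) = 1
          (11 * 1) % 41 = 11
          half=11, (11*11) % 41 = 39
        half=39, (39*39) % 41 = 4
      half=4, (4*4) % 41 = 16
    (11 * 16) % 41 = 12
  half=12, (12*12) % 41 = 21
(11 * 21) % 41 = 26

26


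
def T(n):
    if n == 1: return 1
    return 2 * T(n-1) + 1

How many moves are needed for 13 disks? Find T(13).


T(13) = 2 * T(12) + 1
T(12) = 2 * T(11) + 1
T(11) = 2 * T(10) + 1
T(10) = 2 * T(9) + 1
T(9) = 2 * T(8) + 1
T(8) = 2 * T(7) + 1
T(7) = 2 * T(6) + 1
T(6) = 2 * T(5) + 1
T(5) = 2 * T(4) + 1
T(4) = 2 * T(3) + 1
T(3) = 2 * T(2) + 1
T(2) = 2 * T(1) + 1
T(1) = 1  (base case)
T(2) = 2 * 1 + 1 = 3
T(3) = 2 * 3 + 1 = 7
T(4) = 2 * 7 + 1 = 15
T(5) = 2 * 15 + 1 = 31
T(6) = 2 * 31 + 1 = 63
T(7) = 2 * 63 + 1 = 127
T(8) = 2 * 127 + 1 = 255
T(9) = 2 * 255 + 1 = 511
T(10) = 2 * 511 + 1 = 1023
T(11) = 2 * 1023 + 1 = 2047
T(12) = 2 * 2047 + 1 = 4095
T(13) = 2 * 4095 + 1 = 8191

8191


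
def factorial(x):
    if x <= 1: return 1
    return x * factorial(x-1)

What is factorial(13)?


factorial(13)
= 13 * factorial(12)
= 13 * 12 * factorial(11)
= 13 * 12 * 11 * factorial(10)
= 13 * 12 * 11 * 10 * factorial(9)
= 13 * 12 * 11 * 10 * 9 * factorial(8)
= 13 * 12 * 11 * 10 * 9 * 8 * factorial(7)
= 13 * 12 * 11 * 10 * 9 * 8 * 7 * factorial(6)
= 13 * 12 * 11 * 10 * 9 * 8 * 7 * 6 * factorial(5)
= 13 * 12 * 11 * 10 * 9 * 8 * 7 * 6 * 5 * factorial(4)
= 13 * 12 * 11 * 10 * 9 * 8 * 7 * 6 * 5 * 4 * factorial(3)
= 13 * 12 * 11 * 10 * 9 * 8 * 7 * 6 * 5 * 4 * 3 * factorial(2)
= 13 * 12 * 11 * 10 * 9 * 8 * 7 * 6 * 5 * 4 * 3 * 2 * factorial(1)
= 13 * 12 * 11 * 10 * 9 * 8 * 7 * 6 * 5 * 4 * 3 * 2 * 1
= 6227020800

6227020800


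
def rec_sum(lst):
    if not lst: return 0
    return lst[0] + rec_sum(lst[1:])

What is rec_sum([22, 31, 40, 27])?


rec_sum([22, 31, 40, 27]) = 22 + rec_sum([31, 40, 27])
rec_sum([31, 40, 27]) = 31 + rec_sum([40, 27])
rec_sum([40, 27]) = 40 + rec_sum([27])
rec_sum([27]) = 27 + rec_sum([])
rec_sum([]) = 0  (base case)
Total: 22 + 31 + 40 + 27 + 0 = 120

120


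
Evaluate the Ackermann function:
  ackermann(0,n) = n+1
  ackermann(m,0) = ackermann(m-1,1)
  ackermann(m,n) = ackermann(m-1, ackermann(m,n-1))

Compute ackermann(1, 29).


ackermann(1, 29) = ackermann(0, ackermann(1, 28))
  ackermann(1, 28) = ackermann(0, ackermann(1, 27))
    ackermann(1, 27) = ackermann(0, ackermann(1, 26))
      ackermann(1, 26) = ackermann(0, ackermann(1, 25))
        ackermann(1, 25) = ackermann(0, ackermann(1, 24))
          ackermann(1, 24) = ackermann(0, ackermann(1, 23))
          ackermann(1, 23) = ackermann(0, ackermann(1, 22))
          ackermann(1, 22) = ackermann(0, ackermann(1, 21))
          ackermann(1, 21) = ackermann(0, ackermann(1, 20))
          ackermann(1, 20) = ackermann(0, ackermann(1, 19))
          ackermann(1, 19) = ackermann(0, ackermann(1, 18))
          ackermann(1, 18) = ackermann(0, ackermann(1, 17))
          ackermann(1, 17) = ackermann(0, ackermann(1, 16))
          ackermann(1, 16) = ackermann(0, ackermann(1, 15))
          ackermann(1, 15) = ackermann(0, ackermann(1, 14))
          ackermann(1, 14) = ackermann(0, ackermann(1, 13))
          ackermann(1, 13) = ackermann(0, ackermann(1, 12))
          ackermann(1, 12) = ackermann(0, ackermann(1, 11))
          ackermann(1, 11) = ackermann(0, ackermann(1, 10))
          ackermann(1, 10) = ackermann(0, ackermann(1, 9))
          ackermann(1, 9) = ackermann(0, ackermann(1, 8))
          ackermann(1, 8) = ackermann(0, ackermann(1, 7))
          ackermann(1, 7) = ackermann(0, ackermann(1, 6))
          ackermann(1, 6) = ackermann(0, ackermann(1, 5))
          ackermann(1, 5) = ackermann(0, ackermann(1, 4))
... (trace truncated)
Result: ackermann(1, 29) = 31

31


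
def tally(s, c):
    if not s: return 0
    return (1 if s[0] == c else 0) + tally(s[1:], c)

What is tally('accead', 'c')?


s[0]='a' != 'c' -> 0
s[0]='c' == 'c' -> 1
s[0]='c' == 'c' -> 1
s[0]='e' != 'c' -> 0
s[0]='a' != 'c' -> 0
s[0]='d' != 'c' -> 0
Sum: 0 + 1 + 1 + 0 + 0 + 0 = 2

2


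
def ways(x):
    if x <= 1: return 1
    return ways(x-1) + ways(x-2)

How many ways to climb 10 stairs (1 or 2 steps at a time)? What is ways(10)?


Building up from base cases:
ways(0) = 1
ways(1) = 1
ways(2) = ways(1) + ways(0) = 1 + 1 = 2
ways(3) = ways(2) + ways(1) = 2 + 1 = 3
ways(4) = ways(3) + ways(2) = 3 + 2 = 5
ways(5) = ways(4) + ways(3) = 5 + 3 = 8
ways(6) = ways(5) + ways(4) = 8 + 5 = 13
ways(7) = ways(6) + ways(5) = 13 + 8 = 21
ways(8) = ways(7) + ways(6) = 21 + 13 = 34
ways(9) = ways(8) + ways(7) = 34 + 21 = 55
ways(10) = ways(9) + ways(8) = 55 + 34 = 89

89


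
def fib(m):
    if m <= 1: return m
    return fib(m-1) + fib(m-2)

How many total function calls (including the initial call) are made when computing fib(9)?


Let C(n) = total calls for fib(n)
C(0) = 1, C(1) = 1
C(2) = 1 + C(1) + C(0) = 1 + 1 + 1 = 3
C(3) = 1 + C(2) + C(1) = 1 + 3 + 1 = 5
C(4) = 1 + C(3) + C(2) = 1 + 5 + 3 = 9
C(5) = 1 + C(4) + C(3) = 1 + 9 + 5 = 15
C(6) = 1 + C(5) + C(4) = 1 + 15 + 9 = 25
C(7) = 1 + C(6) + C(5) = 1 + 25 + 15 = 41
C(8) = 1 + C(7) + C(6) = 1 + 41 + 25 = 67
C(9) = 1 + C(8) + C(7) = 1 + 67 + 41 = 109

109


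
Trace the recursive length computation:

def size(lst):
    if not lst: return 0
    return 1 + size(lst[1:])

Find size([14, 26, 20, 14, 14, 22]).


size([14, 26, 20, 14, 14, 22]) = 1 + size([26, 20, 14, 14, 22])
size([26, 20, 14, 14, 22]) = 1 + size([20, 14, 14, 22])
size([20, 14, 14, 22]) = 1 + size([14, 14, 22])
size([14, 14, 22]) = 1 + size([14, 22])
size([14, 22]) = 1 + size([22])
size([22]) = 1 + size([])
size([]) = 0  (base case)
Unwinding: 1 + 1 + 1 + 1 + 1 + 1 + 0 = 6

6


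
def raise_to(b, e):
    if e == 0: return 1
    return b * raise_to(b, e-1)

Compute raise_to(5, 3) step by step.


raise_to(5, 3)
= 5 * raise_to(5, 2)
= 5 * 5 * raise_to(5, 1)
= 5 * 5 * 5 * raise_to(5, 0)
= 5 * 5 * 5 * 1
= 125

125


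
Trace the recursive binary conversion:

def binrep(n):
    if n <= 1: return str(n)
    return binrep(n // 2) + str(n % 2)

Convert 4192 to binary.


binrep(4192) = binrep(2096) + '0'
binrep(2096) = binrep(1048) + '0'
binrep(1048) = binrep(524) + '0'
binrep(524) = binrep(262) + '0'
binrep(262) = binrep(131) + '0'
binrep(131) = binrep(65) + '1'
binrep(65) = binrep(32) + '1'
binrep(32) = binrep(16) + '0'
binrep(16) = binrep(8) + '0'
binrep(8) = binrep(4) + '0'
binrep(4) = binrep(2) + '0'
binrep(2) = binrep(1) + '0'
binrep(1) = '1'  (base case)
Concatenating: '1' + '0' + '0' + '0' + '0' + '0' + '1' + '1' + '0' + '0' + '0' + '0' + '0' = '1000001100000'

1000001100000


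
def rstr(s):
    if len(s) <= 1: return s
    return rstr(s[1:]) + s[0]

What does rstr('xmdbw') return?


rstr('xmdbw') = rstr('mdbw') + 'x'
rstr('mdbw') = rstr('dbw') + 'm'
rstr('dbw') = rstr('bw') + 'd'
rstr('bw') = rstr('w') + 'b'
rstr('w') = 'w'  (base case)
Concatenating: 'w' + 'b' + 'd' + 'm' + 'x' = 'wbdmx'

wbdmx


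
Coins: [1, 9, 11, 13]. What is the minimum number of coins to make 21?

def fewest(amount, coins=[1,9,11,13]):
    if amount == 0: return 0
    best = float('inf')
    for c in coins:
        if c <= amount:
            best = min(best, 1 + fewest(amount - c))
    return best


Building up with DP:
fewest(0) = 0
fewest(1) = min(1+fewest(0)=1+0=1) = 1
fewest(2) = min(1+fewest(1)=1+1=2) = 2
fewest(3) = min(1+fewest(2)=1+2=3) = 3
fewest(4) = min(1+fewest(3)=1+3=4) = 4
fewest(5) = min(1+fewest(4)=1+4=5) = 5
fewest(6) = min(1+fewest(5)=1+5=6) = 6
fewest(7) = min(1+fewest(6)=1+6=7) = 7
fewest(8) = min(1+fewest(7)=1+7=8) = 8
fewest(9) = min(1+fewest(8)=1+8=9, 1+fewest(0)=1+0=1) = 1
fewest(10) = min(1+fewest(9)=1+1=2, 1+fewest(1)=1+1=2) = 2
fewest(11) = min(1+fewest(10)=1+2=3, 1+fewest(2)=1+2=3, 1+fewest(0)=1+0=1) = 1
fewest(12) = min(1+fewest(11)=1+1=2, 1+fewest(3)=1+3=4, 1+fewest(1)=1+1=2) = 2
fewest(13) = min(1+fewest(12)=1+2=3, 1+fewest(4)=1+4=5, 1+fewest(2)=1+2=3, 1+fewest(0)=1+0=1) = 1
fewest(14) = min(1+fewest(13)=1+1=2, 1+fewest(5)=1+5=6, 1+fewest(3)=1+3=4, 1+fewest(1)=1+1=2) = 2
fewest(15) = min(1+fewest(14)=1+2=3, 1+fewest(6)=1+6=7, 1+fewest(4)=1+4=5, 1+fewest(2)=1+2=3) = 3
fewest(16) = min(1+fewest(15)=1+3=4, 1+fewest(7)=1+7=8, 1+fewest(5)=1+5=6, 1+fewest(3)=1+3=4) = 4
fewest(17) = min(1+fewest(16)=1+4=5, 1+fewest(8)=1+8=9, 1+fewest(6)=1+6=7, 1+fewest(4)=1+4=5) = 5
fewest(18) = min(1+fewest(17)=1+5=6, 1+fewest(9)=1+1=2, 1+fewest(7)=1+7=8, 1+fewest(5)=1+5=6) = 2
fewest(19) = min(1+fewest(18)=1+2=3, 1+fewest(10)=1+2=3, 1+fewest(8)=1+8=9, 1+fewest(6)=1+6=7) = 3
fewest(20) = min(1+fewest(19)=1+3=4, 1+fewest(11)=1+1=2, 1+fewest(9)=1+1=2, 1+fewest(7)=1+7=8) = 2
fewest(21) = min(1+fewest(20)=1+2=3, 1+fewest(12)=1+2=3, 1+fewest(10)=1+2=3, 1+fewest(8)=1+8=9) = 3

3


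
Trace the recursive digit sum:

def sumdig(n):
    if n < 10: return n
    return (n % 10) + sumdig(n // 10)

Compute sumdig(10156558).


sumdig(10156558) = 8 + sumdig(1015655)
sumdig(1015655) = 5 + sumdig(101565)
sumdig(101565) = 5 + sumdig(10156)
sumdig(10156) = 6 + sumdig(1015)
sumdig(1015) = 5 + sumdig(101)
sumdig(101) = 1 + sumdig(10)
sumdig(10) = 0 + sumdig(1)
sumdig(1) = 1  (base case)
Total: 8 + 5 + 5 + 6 + 5 + 1 + 0 + 1 = 31

31


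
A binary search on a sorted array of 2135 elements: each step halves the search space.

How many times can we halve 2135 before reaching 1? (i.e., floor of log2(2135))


2135 / 2 = 1067
1067 / 2 = 533
533 / 2 = 266
266 / 2 = 133
133 / 2 = 66
66 / 2 = 33
33 / 2 = 16
16 / 2 = 8
8 / 2 = 4
4 / 2 = 2
2 / 2 = 1
Reached 1 after 11 halvings

11


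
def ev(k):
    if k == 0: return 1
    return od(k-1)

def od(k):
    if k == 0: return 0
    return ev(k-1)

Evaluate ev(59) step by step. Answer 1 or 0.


ev(59) = od(58)
od(58) = ev(57)
ev(57) = od(56)
od(56) = ev(55)
ev(55) = od(54)
od(54) = ev(53)
ev(53) = od(52)
od(52) = ev(51)
ev(51) = od(50)
od(50) = ev(49)
ev(49) = od(48)
od(48) = ev(47)
ev(47) = od(46)
od(46) = ev(45)
ev(45) = od(44)
od(44) = ev(43)
ev(43) = od(42)
od(42) = ev(41)
ev(41) = od(40)
od(40) = ev(39)
ev(39) = od(38)
od(38) = ev(37)
ev(37) = od(36)
od(36) = ev(35)
ev(35) = od(34)
od(34) = ev(33)
ev(33) = od(32)
od(32) = ev(31)
ev(31) = od(30)
od(30) = ev(29)
ev(29) = od(28)
od(28) = ev(27)
ev(27) = od(26)
od(26) = ev(25)
ev(25) = od(24)
od(24) = ev(23)
ev(23) = od(22)
od(22) = ev(21)
ev(21) = od(20)
od(20) = ev(19)
ev(19) = od(18)
od(18) = ev(17)
ev(17) = od(16)
od(16) = ev(15)
ev(15) = od(14)
od(14) = ev(13)
ev(13) = od(12)
od(12) = ev(11)
ev(11) = od(10)
od(10) = ev(9)
ev(9) = od(8)
od(8) = ev(7)
ev(7) = od(6)
od(6) = ev(5)
ev(5) = od(4)
od(4) = ev(3)
ev(3) = od(2)
od(2) = ev(1)
ev(1) = od(0)
od(0) = 0  (base case)
Result: 0

0


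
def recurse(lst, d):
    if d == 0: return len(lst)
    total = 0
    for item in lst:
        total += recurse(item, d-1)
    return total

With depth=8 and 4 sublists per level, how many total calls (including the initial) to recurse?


At depth 0 (root): 1 call
At depth 1: each of 1 parents calls recurse on 4 children = 4 calls
At depth 2: each of 4 parents calls recurse on 4 children = 16 calls
At depth 3: each of 16 parents calls recurse on 4 children = 64 calls
At depth 4: each of 64 parents calls recurse on 4 children = 256 calls
At depth 5: each of 256 parents calls recurse on 4 children = 1024 calls
At depth 6: each of 1024 parents calls recurse on 4 children = 4096 calls
At depth 7: each of 4096 parents calls recurse on 4 children = 16384 calls
At depth 8: each of 16384 parents calls recurse on 4 children = 65536 calls
Total: 1 + 4 + 16 + 64 + 256 + 1024 + 4096 + 16384 + 65536 = 87381

87381


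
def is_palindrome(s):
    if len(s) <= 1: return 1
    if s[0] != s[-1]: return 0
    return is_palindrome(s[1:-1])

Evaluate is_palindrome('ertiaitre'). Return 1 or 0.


is_palindrome('ertiaitre'): s[0]='e' == s[-1]='e' -> check is_palindrome('rtiaitr')
is_palindrome('rtiaitr'): s[0]='r' == s[-1]='r' -> check is_palindrome('tiait')
is_palindrome('tiait'): s[0]='t' == s[-1]='t' -> check is_palindrome('iai')
is_palindrome('iai'): s[0]='i' == s[-1]='i' -> check is_palindrome('a')
is_palindrome('a'): len <= 1 -> return 1  (base case)
Result: 1 (palindrome)

1


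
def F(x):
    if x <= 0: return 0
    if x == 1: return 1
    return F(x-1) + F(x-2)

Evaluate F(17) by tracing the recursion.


Computing F(17) bottom-up:
F(0) = 0
F(1) = 1
F(2) = F(1) + F(0) = 1 + 0 = 1
F(3) = F(2) + F(1) = 1 + 1 = 2
F(4) = F(3) + F(2) = 2 + 1 = 3
F(5) = F(4) + F(3) = 3 + 2 = 5
F(6) = F(5) + F(4) = 5 + 3 = 8
F(7) = F(6) + F(5) = 8 + 5 = 13
F(8) = F(7) + F(6) = 13 + 8 = 21
F(9) = F(8) + F(7) = 21 + 13 = 34
F(10) = F(9) + F(8) = 34 + 21 = 55
F(11) = F(10) + F(9) = 55 + 34 = 89
F(12) = F(11) + F(10) = 89 + 55 = 144
F(13) = F(12) + F(11) = 144 + 89 = 233
F(14) = F(13) + F(12) = 233 + 144 = 377
F(15) = F(14) + F(13) = 377 + 233 = 610
F(16) = F(15) + F(14) = 610 + 377 = 987
F(17) = F(16) + F(15) = 987 + 610 = 1597

1597


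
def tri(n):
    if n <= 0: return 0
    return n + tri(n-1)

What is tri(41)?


tri(41)
= 41 + 40 + 39 + 38 + 37 + 36 + 35 + 34 + 33 + 32 + 31 + 30 + 29 + 28 + 27 + 26 + 25 + 24 + 23 + 22 + 21 + 20 + 19 + 18 + 17 + 16 + 15 + 14 + 13 + 12 + 11 + 10 + 9 + 8 + 7 + 6 + 5 + 4 + 3 + 2 + 1 + tri(0)
= 41 + 40 + 39 + 38 + 37 + 36 + 35 + 34 + 33 + 32 + 31 + 30 + 29 + 28 + 27 + 26 + 25 + 24 + 23 + 22 + 21 + 20 + 19 + 18 + 17 + 16 + 15 + 14 + 13 + 12 + 11 + 10 + 9 + 8 + 7 + 6 + 5 + 4 + 3 + 2 + 1 + 0
= 861

861


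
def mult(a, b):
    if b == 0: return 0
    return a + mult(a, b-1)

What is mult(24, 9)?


mult(24, 9) = 24 + mult(24, 8)
mult(24, 8) = 24 + mult(24, 7)
mult(24, 7) = 24 + mult(24, 6)
mult(24, 6) = 24 + mult(24, 5)
mult(24, 5) = 24 + mult(24, 4)
mult(24, 4) = 24 + mult(24, 3)
mult(24, 3) = 24 + mult(24, 2)
mult(24, 2) = 24 + mult(24, 1)
mult(24, 1) = 24 + mult(24, 0)
mult(24, 0) = 0  (base case)
Total: 24 + 24 + 24 + 24 + 24 + 24 + 24 + 24 + 24 + 0 = 216

216


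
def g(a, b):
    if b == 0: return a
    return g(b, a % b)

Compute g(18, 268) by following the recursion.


g(18, 268) = g(268, 18)
g(268, 18) = g(18, 16)
g(18, 16) = g(16, 2)
g(16, 2) = g(2, 0)
g(2, 0) = 2  (base case)

2


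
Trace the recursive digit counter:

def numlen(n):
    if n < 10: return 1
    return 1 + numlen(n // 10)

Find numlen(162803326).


numlen(162803326) = 1 + numlen(16280332)
numlen(16280332) = 1 + numlen(1628033)
numlen(1628033) = 1 + numlen(162803)
numlen(162803) = 1 + numlen(16280)
numlen(16280) = 1 + numlen(1628)
numlen(1628) = 1 + numlen(162)
numlen(162) = 1 + numlen(16)
numlen(16) = 1 + numlen(1)
numlen(1) = 1  (base case: 1 < 10)
Unwinding: 1 + 1 + 1 + 1 + 1 + 1 + 1 + 1 + 1 = 9

9


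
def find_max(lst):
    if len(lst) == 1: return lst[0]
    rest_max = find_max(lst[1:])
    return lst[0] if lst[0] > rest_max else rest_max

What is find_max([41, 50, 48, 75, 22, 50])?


find_max([41, 50, 48, 75, 22, 50]): compare 41 with find_max([50, 48, 75, 22, 50])
find_max([50, 48, 75, 22, 50]): compare 50 with find_max([48, 75, 22, 50])
find_max([48, 75, 22, 50]): compare 48 with find_max([75, 22, 50])
find_max([75, 22, 50]): compare 75 with find_max([22, 50])
find_max([22, 50]): compare 22 with find_max([50])
find_max([50]) = 50  (base case)
Compare 22 with 50 -> 50
Compare 75 with 50 -> 75
Compare 48 with 75 -> 75
Compare 50 with 75 -> 75
Compare 41 with 75 -> 75

75


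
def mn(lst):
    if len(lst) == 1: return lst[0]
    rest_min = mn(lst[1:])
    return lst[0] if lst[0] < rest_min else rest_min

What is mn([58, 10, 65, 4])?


mn([58, 10, 65, 4]): compare 58 with mn([10, 65, 4])
mn([10, 65, 4]): compare 10 with mn([65, 4])
mn([65, 4]): compare 65 with mn([4])
mn([4]) = 4  (base case)
Compare 65 with 4 -> 4
Compare 10 with 4 -> 4
Compare 58 with 4 -> 4

4


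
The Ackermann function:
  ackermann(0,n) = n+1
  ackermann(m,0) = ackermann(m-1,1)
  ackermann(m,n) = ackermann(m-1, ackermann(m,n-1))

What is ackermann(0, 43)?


ackermann(0, 43) = 44
Result: ackermann(0, 43) = 44

44


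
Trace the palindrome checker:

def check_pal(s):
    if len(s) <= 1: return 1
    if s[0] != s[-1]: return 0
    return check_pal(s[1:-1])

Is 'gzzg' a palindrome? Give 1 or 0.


check_pal('gzzg'): s[0]='g' == s[-1]='g' -> check check_pal('zz')
check_pal('zz'): s[0]='z' == s[-1]='z' -> check check_pal('')
check_pal(''): len <= 1 -> return 1  (base case)
Result: 1 (palindrome)

1


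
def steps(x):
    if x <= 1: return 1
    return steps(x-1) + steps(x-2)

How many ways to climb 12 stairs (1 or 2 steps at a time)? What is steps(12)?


Building up from base cases:
steps(0) = 1
steps(1) = 1
steps(2) = steps(1) + steps(0) = 1 + 1 = 2
steps(3) = steps(2) + steps(1) = 2 + 1 = 3
steps(4) = steps(3) + steps(2) = 3 + 2 = 5
steps(5) = steps(4) + steps(3) = 5 + 3 = 8
steps(6) = steps(5) + steps(4) = 8 + 5 = 13
steps(7) = steps(6) + steps(5) = 13 + 8 = 21
steps(8) = steps(7) + steps(6) = 21 + 13 = 34
steps(9) = steps(8) + steps(7) = 34 + 21 = 55
steps(10) = steps(9) + steps(8) = 55 + 34 = 89
steps(11) = steps(10) + steps(9) = 89 + 55 = 144
steps(12) = steps(11) + steps(10) = 144 + 89 = 233

233


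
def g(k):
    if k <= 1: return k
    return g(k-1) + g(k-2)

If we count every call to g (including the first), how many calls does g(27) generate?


Let C(n) = total calls for g(n)
C(0) = 1, C(1) = 1
C(2) = 1 + C(1) + C(0) = 1 + 1 + 1 = 3
C(3) = 1 + C(2) + C(1) = 1 + 3 + 1 = 5
C(4) = 1 + C(3) + C(2) = 1 + 5 + 3 = 9
C(5) = 1 + C(4) + C(3) = 1 + 9 + 5 = 15
C(6) = 1 + C(5) + C(4) = 1 + 15 + 9 = 25
C(7) = 1 + C(6) + C(5) = 1 + 25 + 15 = 41
C(8) = 1 + C(7) + C(6) = 1 + 41 + 25 = 67
C(9) = 1 + C(8) + C(7) = 1 + 67 + 41 = 109
C(10) = 1 + C(9) + C(8) = 1 + 109 + 67 = 177
C(11) = 1 + C(10) + C(9) = 1 + 177 + 109 = 287
C(12) = 1 + C(11) + C(10) = 1 + 287 + 177 = 465
C(13) = 1 + C(12) + C(11) = 1 + 465 + 287 = 753
C(14) = 1 + C(13) + C(12) = 1 + 753 + 465 = 1219
C(15) = 1 + C(14) + C(13) = 1 + 1219 + 753 = 1973
C(16) = 1 + C(15) + C(14) = 1 + 1973 + 1219 = 3193
C(17) = 1 + C(16) + C(15) = 1 + 3193 + 1973 = 5167
C(18) = 1 + C(17) + C(16) = 1 + 5167 + 3193 = 8361
C(19) = 1 + C(18) + C(17) = 1 + 8361 + 5167 = 13529
C(20) = 1 + C(19) + C(18) = 1 + 13529 + 8361 = 21891
C(21) = 1 + C(20) + C(19) = 1 + 21891 + 13529 = 35421
C(22) = 1 + C(21) + C(20) = 1 + 35421 + 21891 = 57313
C(23) = 1 + C(22) + C(21) = 1 + 57313 + 35421 = 92735
C(24) = 1 + C(23) + C(22) = 1 + 92735 + 57313 = 150049
C(25) = 1 + C(24) + C(23) = 1 + 150049 + 92735 = 242785
C(26) = 1 + C(25) + C(24) = 1 + 242785 + 150049 = 392835
C(27) = 1 + C(26) + C(25) = 1 + 392835 + 242785 = 635621

635621


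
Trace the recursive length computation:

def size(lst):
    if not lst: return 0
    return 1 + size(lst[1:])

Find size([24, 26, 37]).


size([24, 26, 37]) = 1 + size([26, 37])
size([26, 37]) = 1 + size([37])
size([37]) = 1 + size([])
size([]) = 0  (base case)
Unwinding: 1 + 1 + 1 + 0 = 3

3


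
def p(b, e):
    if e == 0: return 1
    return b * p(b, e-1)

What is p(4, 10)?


p(4, 10)
= 4 * p(4, 9)
= 4 * 4 * p(4, 8)
= 4 * 4 * 4 * p(4, 7)
= 4 * 4 * 4 * 4 * p(4, 6)
= 4 * 4 * 4 * 4 * 4 * p(4, 5)
= 4 * 4 * 4 * 4 * 4 * 4 * p(4, 4)
= 4 * 4 * 4 * 4 * 4 * 4 * 4 * p(4, 3)
= 4 * 4 * 4 * 4 * 4 * 4 * 4 * 4 * p(4, 2)
= 4 * 4 * 4 * 4 * 4 * 4 * 4 * 4 * 4 * p(4, 1)
= 4 * 4 * 4 * 4 * 4 * 4 * 4 * 4 * 4 * 4 * p(4, 0)
= 4 * 4 * 4 * 4 * 4 * 4 * 4 * 4 * 4 * 4 * 1
= 1048576

1048576


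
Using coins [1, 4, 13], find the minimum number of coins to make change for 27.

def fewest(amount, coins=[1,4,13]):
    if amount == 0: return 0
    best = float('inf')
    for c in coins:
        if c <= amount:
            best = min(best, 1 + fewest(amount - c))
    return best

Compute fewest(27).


Building up with DP:
fewest(0) = 0
fewest(1) = min(1+fewest(0)=1+0=1) = 1
fewest(2) = min(1+fewest(1)=1+1=2) = 2
fewest(3) = min(1+fewest(2)=1+2=3) = 3
fewest(4) = min(1+fewest(3)=1+3=4, 1+fewest(0)=1+0=1) = 1
fewest(5) = min(1+fewest(4)=1+1=2, 1+fewest(1)=1+1=2) = 2
fewest(6) = min(1+fewest(5)=1+2=3, 1+fewest(2)=1+2=3) = 3
fewest(7) = min(1+fewest(6)=1+3=4, 1+fewest(3)=1+3=4) = 4
fewest(8) = min(1+fewest(7)=1+4=5, 1+fewest(4)=1+1=2) = 2
fewest(9) = min(1+fewest(8)=1+2=3, 1+fewest(5)=1+2=3) = 3
fewest(10) = min(1+fewest(9)=1+3=4, 1+fewest(6)=1+3=4) = 4
fewest(11) = min(1+fewest(10)=1+4=5, 1+fewest(7)=1+4=5) = 5
fewest(12) = min(1+fewest(11)=1+5=6, 1+fewest(8)=1+2=3) = 3
fewest(13) = min(1+fewest(12)=1+3=4, 1+fewest(9)=1+3=4, 1+fewest(0)=1+0=1) = 1
fewest(14) = min(1+fewest(13)=1+1=2, 1+fewest(10)=1+4=5, 1+fewest(1)=1+1=2) = 2
fewest(15) = min(1+fewest(14)=1+2=3, 1+fewest(11)=1+5=6, 1+fewest(2)=1+2=3) = 3
fewest(16) = min(1+fewest(15)=1+3=4, 1+fewest(12)=1+3=4, 1+fewest(3)=1+3=4) = 4
fewest(17) = min(1+fewest(16)=1+4=5, 1+fewest(13)=1+1=2, 1+fewest(4)=1+1=2) = 2
fewest(18) = min(1+fewest(17)=1+2=3, 1+fewest(14)=1+2=3, 1+fewest(5)=1+2=3) = 3
fewest(19) = min(1+fewest(18)=1+3=4, 1+fewest(15)=1+3=4, 1+fewest(6)=1+3=4) = 4
fewest(20) = min(1+fewest(19)=1+4=5, 1+fewest(16)=1+4=5, 1+fewest(7)=1+4=5) = 5
fewest(21) = min(1+fewest(20)=1+5=6, 1+fewest(17)=1+2=3, 1+fewest(8)=1+2=3) = 3
fewest(22) = min(1+fewest(21)=1+3=4, 1+fewest(18)=1+3=4, 1+fewest(9)=1+3=4) = 4
fewest(23) = min(1+fewest(22)=1+4=5, 1+fewest(19)=1+4=5, 1+fewest(10)=1+4=5) = 5
fewest(24) = min(1+fewest(23)=1+5=6, 1+fewest(20)=1+5=6, 1+fewest(11)=1+5=6) = 6
fewest(25) = min(1+fewest(24)=1+6=7, 1+fewest(21)=1+3=4, 1+fewest(12)=1+3=4) = 4
fewest(26) = min(1+fewest(25)=1+4=5, 1+fewest(22)=1+4=5, 1+fewest(13)=1+1=2) = 2
fewest(27) = min(1+fewest(26)=1+2=3, 1+fewest(23)=1+5=6, 1+fewest(14)=1+2=3) = 3

3


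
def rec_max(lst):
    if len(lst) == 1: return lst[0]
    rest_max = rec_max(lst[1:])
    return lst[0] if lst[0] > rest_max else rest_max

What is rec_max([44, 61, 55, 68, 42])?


rec_max([44, 61, 55, 68, 42]): compare 44 with rec_max([61, 55, 68, 42])
rec_max([61, 55, 68, 42]): compare 61 with rec_max([55, 68, 42])
rec_max([55, 68, 42]): compare 55 with rec_max([68, 42])
rec_max([68, 42]): compare 68 with rec_max([42])
rec_max([42]) = 42  (base case)
Compare 68 with 42 -> 68
Compare 55 with 68 -> 68
Compare 61 with 68 -> 68
Compare 44 with 68 -> 68

68


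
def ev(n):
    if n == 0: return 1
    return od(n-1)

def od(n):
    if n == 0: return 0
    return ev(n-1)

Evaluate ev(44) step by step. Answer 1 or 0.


ev(44) = od(43)
od(43) = ev(42)
ev(42) = od(41)
od(41) = ev(40)
ev(40) = od(39)
od(39) = ev(38)
ev(38) = od(37)
od(37) = ev(36)
ev(36) = od(35)
od(35) = ev(34)
ev(34) = od(33)
od(33) = ev(32)
ev(32) = od(31)
od(31) = ev(30)
ev(30) = od(29)
od(29) = ev(28)
ev(28) = od(27)
od(27) = ev(26)
ev(26) = od(25)
od(25) = ev(24)
ev(24) = od(23)
od(23) = ev(22)
ev(22) = od(21)
od(21) = ev(20)
ev(20) = od(19)
od(19) = ev(18)
ev(18) = od(17)
od(17) = ev(16)
ev(16) = od(15)
od(15) = ev(14)
ev(14) = od(13)
od(13) = ev(12)
ev(12) = od(11)
od(11) = ev(10)
ev(10) = od(9)
od(9) = ev(8)
ev(8) = od(7)
od(7) = ev(6)
ev(6) = od(5)
od(5) = ev(4)
ev(4) = od(3)
od(3) = ev(2)
ev(2) = od(1)
od(1) = ev(0)
ev(0) = 1  (base case)
Result: 1

1


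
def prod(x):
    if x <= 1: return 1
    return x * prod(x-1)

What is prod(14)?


prod(14)
= 14 * prod(13)
= 14 * 13 * prod(12)
= 14 * 13 * 12 * prod(11)
= 14 * 13 * 12 * 11 * prod(10)
= 14 * 13 * 12 * 11 * 10 * prod(9)
= 14 * 13 * 12 * 11 * 10 * 9 * prod(8)
= 14 * 13 * 12 * 11 * 10 * 9 * 8 * prod(7)
= 14 * 13 * 12 * 11 * 10 * 9 * 8 * 7 * prod(6)
= 14 * 13 * 12 * 11 * 10 * 9 * 8 * 7 * 6 * prod(5)
= 14 * 13 * 12 * 11 * 10 * 9 * 8 * 7 * 6 * 5 * prod(4)
= 14 * 13 * 12 * 11 * 10 * 9 * 8 * 7 * 6 * 5 * 4 * prod(3)
= 14 * 13 * 12 * 11 * 10 * 9 * 8 * 7 * 6 * 5 * 4 * 3 * prod(2)
= 14 * 13 * 12 * 11 * 10 * 9 * 8 * 7 * 6 * 5 * 4 * 3 * 2 * prod(1)
= 14 * 13 * 12 * 11 * 10 * 9 * 8 * 7 * 6 * 5 * 4 * 3 * 2 * 1
= 87178291200

87178291200


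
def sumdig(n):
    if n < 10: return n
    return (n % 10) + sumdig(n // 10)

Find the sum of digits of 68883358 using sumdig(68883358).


sumdig(68883358) = 8 + sumdig(6888335)
sumdig(6888335) = 5 + sumdig(688833)
sumdig(688833) = 3 + sumdig(68883)
sumdig(68883) = 3 + sumdig(6888)
sumdig(6888) = 8 + sumdig(688)
sumdig(688) = 8 + sumdig(68)
sumdig(68) = 8 + sumdig(6)
sumdig(6) = 6  (base case)
Total: 8 + 5 + 3 + 3 + 8 + 8 + 8 + 6 = 49

49


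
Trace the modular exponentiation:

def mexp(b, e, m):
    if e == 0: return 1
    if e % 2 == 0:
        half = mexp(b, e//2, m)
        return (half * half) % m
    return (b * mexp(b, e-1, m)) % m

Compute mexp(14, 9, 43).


mexp(14, 9, 43): e is odd, compute mexp(14, 8, 43)
  mexp(14, 8, 43): e is even, compute mexp(14, 4, 43)
    mexp(14, 4, 43): e is even, compute mexp(14, 2, 43)
      mexp(14, 2, 43): e is even, compute mexp(14, 1, 43)
        mexp(14, 1, 43): e is odd, compute mexp(14, 0, 43)
          mexp(14, 0, 43) = 1
        (14 * 1) % 43 = 14
      half=14, (14*14) % 43 = 24
    half=24, (24*24) % 43 = 17
  half=17, (17*17) % 43 = 31
(14 * 31) % 43 = 4

4


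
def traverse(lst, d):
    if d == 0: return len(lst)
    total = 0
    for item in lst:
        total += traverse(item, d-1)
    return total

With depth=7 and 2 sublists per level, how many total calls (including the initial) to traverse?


At depth 0 (root): 1 call
At depth 1: each of 1 parents calls traverse on 2 children = 2 calls
At depth 2: each of 2 parents calls traverse on 2 children = 4 calls
At depth 3: each of 4 parents calls traverse on 2 children = 8 calls
At depth 4: each of 8 parents calls traverse on 2 children = 16 calls
At depth 5: each of 16 parents calls traverse on 2 children = 32 calls
At depth 6: each of 32 parents calls traverse on 2 children = 64 calls
At depth 7: each of 64 parents calls traverse on 2 children = 128 calls
Total: 1 + 2 + 4 + 8 + 16 + 32 + 64 + 128 = 255

255


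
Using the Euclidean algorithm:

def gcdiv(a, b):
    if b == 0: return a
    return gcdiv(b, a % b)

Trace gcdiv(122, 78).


gcdiv(122, 78) = gcdiv(78, 44)
gcdiv(78, 44) = gcdiv(44, 34)
gcdiv(44, 34) = gcdiv(34, 10)
gcdiv(34, 10) = gcdiv(10, 4)
gcdiv(10, 4) = gcdiv(4, 2)
gcdiv(4, 2) = gcdiv(2, 0)
gcdiv(2, 0) = 2  (base case)

2


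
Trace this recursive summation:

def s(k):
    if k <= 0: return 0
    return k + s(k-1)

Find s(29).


s(29)
= 29 + 28 + 27 + 26 + 25 + 24 + 23 + 22 + 21 + 20 + 19 + 18 + 17 + 16 + 15 + 14 + 13 + 12 + 11 + 10 + 9 + 8 + 7 + 6 + 5 + 4 + 3 + 2 + 1 + s(0)
= 29 + 28 + 27 + 26 + 25 + 24 + 23 + 22 + 21 + 20 + 19 + 18 + 17 + 16 + 15 + 14 + 13 + 12 + 11 + 10 + 9 + 8 + 7 + 6 + 5 + 4 + 3 + 2 + 1 + 0
= 435

435


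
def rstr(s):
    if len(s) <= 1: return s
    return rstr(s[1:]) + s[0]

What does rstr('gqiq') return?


rstr('gqiq') = rstr('qiq') + 'g'
rstr('qiq') = rstr('iq') + 'q'
rstr('iq') = rstr('q') + 'i'
rstr('q') = 'q'  (base case)
Concatenating: 'q' + 'i' + 'q' + 'g' = 'qiqg'

qiqg


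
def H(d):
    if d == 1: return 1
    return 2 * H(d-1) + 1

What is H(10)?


H(10) = 2 * H(9) + 1
H(9) = 2 * H(8) + 1
H(8) = 2 * H(7) + 1
H(7) = 2 * H(6) + 1
H(6) = 2 * H(5) + 1
H(5) = 2 * H(4) + 1
H(4) = 2 * H(3) + 1
H(3) = 2 * H(2) + 1
H(2) = 2 * H(1) + 1
H(1) = 1  (base case)
H(2) = 2 * 1 + 1 = 3
H(3) = 2 * 3 + 1 = 7
H(4) = 2 * 7 + 1 = 15
H(5) = 2 * 15 + 1 = 31
H(6) = 2 * 31 + 1 = 63
H(7) = 2 * 63 + 1 = 127
H(8) = 2 * 127 + 1 = 255
H(9) = 2 * 255 + 1 = 511
H(10) = 2 * 511 + 1 = 1023

1023


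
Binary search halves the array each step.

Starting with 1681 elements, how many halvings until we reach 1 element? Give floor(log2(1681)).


1681 / 2 = 840
840 / 2 = 420
420 / 2 = 210
210 / 2 = 105
105 / 2 = 52
52 / 2 = 26
26 / 2 = 13
13 / 2 = 6
6 / 2 = 3
3 / 2 = 1
Reached 1 after 10 halvings

10


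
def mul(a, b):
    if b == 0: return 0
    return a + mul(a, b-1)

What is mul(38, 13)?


mul(38, 13) = 38 + mul(38, 12)
mul(38, 12) = 38 + mul(38, 11)
mul(38, 11) = 38 + mul(38, 10)
mul(38, 10) = 38 + mul(38, 9)
mul(38, 9) = 38 + mul(38, 8)
mul(38, 8) = 38 + mul(38, 7)
mul(38, 7) = 38 + mul(38, 6)
mul(38, 6) = 38 + mul(38, 5)
mul(38, 5) = 38 + mul(38, 4)
mul(38, 4) = 38 + mul(38, 3)
mul(38, 3) = 38 + mul(38, 2)
mul(38, 2) = 38 + mul(38, 1)
mul(38, 1) = 38 + mul(38, 0)
mul(38, 0) = 0  (base case)
Total: 38 + 38 + 38 + 38 + 38 + 38 + 38 + 38 + 38 + 38 + 38 + 38 + 38 + 0 = 494

494


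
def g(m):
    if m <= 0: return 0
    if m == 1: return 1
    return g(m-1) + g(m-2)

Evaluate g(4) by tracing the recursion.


Computing g(4) bottom-up:
g(0) = 0
g(1) = 1
g(2) = g(1) + g(0) = 1 + 0 = 1
g(3) = g(2) + g(1) = 1 + 1 = 2
g(4) = g(3) + g(2) = 2 + 1 = 3

3


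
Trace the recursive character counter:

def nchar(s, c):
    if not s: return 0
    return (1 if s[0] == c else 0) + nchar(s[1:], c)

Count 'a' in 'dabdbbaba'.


s[0]='d' != 'a' -> 0
s[0]='a' == 'a' -> 1
s[0]='b' != 'a' -> 0
s[0]='d' != 'a' -> 0
s[0]='b' != 'a' -> 0
s[0]='b' != 'a' -> 0
s[0]='a' == 'a' -> 1
s[0]='b' != 'a' -> 0
s[0]='a' == 'a' -> 1
Sum: 0 + 1 + 0 + 0 + 0 + 0 + 1 + 0 + 1 = 3

3


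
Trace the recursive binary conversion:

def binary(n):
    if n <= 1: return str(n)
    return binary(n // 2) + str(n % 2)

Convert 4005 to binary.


binary(4005) = binary(2002) + '1'
binary(2002) = binary(1001) + '0'
binary(1001) = binary(500) + '1'
binary(500) = binary(250) + '0'
binary(250) = binary(125) + '0'
binary(125) = binary(62) + '1'
binary(62) = binary(31) + '0'
binary(31) = binary(15) + '1'
binary(15) = binary(7) + '1'
binary(7) = binary(3) + '1'
binary(3) = binary(1) + '1'
binary(1) = '1'  (base case)
Concatenating: '1' + '1' + '1' + '1' + '1' + '0' + '1' + '0' + '0' + '1' + '0' + '1' = '111110100101'

111110100101


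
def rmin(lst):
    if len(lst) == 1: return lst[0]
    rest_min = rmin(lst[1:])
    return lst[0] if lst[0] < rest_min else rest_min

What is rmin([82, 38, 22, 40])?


rmin([82, 38, 22, 40]): compare 82 with rmin([38, 22, 40])
rmin([38, 22, 40]): compare 38 with rmin([22, 40])
rmin([22, 40]): compare 22 with rmin([40])
rmin([40]) = 40  (base case)
Compare 22 with 40 -> 22
Compare 38 with 22 -> 22
Compare 82 with 22 -> 22

22


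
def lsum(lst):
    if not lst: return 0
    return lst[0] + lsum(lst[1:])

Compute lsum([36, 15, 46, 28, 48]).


lsum([36, 15, 46, 28, 48]) = 36 + lsum([15, 46, 28, 48])
lsum([15, 46, 28, 48]) = 15 + lsum([46, 28, 48])
lsum([46, 28, 48]) = 46 + lsum([28, 48])
lsum([28, 48]) = 28 + lsum([48])
lsum([48]) = 48 + lsum([])
lsum([]) = 0  (base case)
Total: 36 + 15 + 46 + 28 + 48 + 0 = 173

173


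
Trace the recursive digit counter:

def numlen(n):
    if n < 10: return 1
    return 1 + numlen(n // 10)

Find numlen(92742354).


numlen(92742354) = 1 + numlen(9274235)
numlen(9274235) = 1 + numlen(927423)
numlen(927423) = 1 + numlen(92742)
numlen(92742) = 1 + numlen(9274)
numlen(9274) = 1 + numlen(927)
numlen(927) = 1 + numlen(92)
numlen(92) = 1 + numlen(9)
numlen(9) = 1  (base case: 9 < 10)
Unwinding: 1 + 1 + 1 + 1 + 1 + 1 + 1 + 1 = 8

8


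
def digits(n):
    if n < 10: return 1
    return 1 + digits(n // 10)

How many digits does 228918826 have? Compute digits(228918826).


digits(228918826) = 1 + digits(22891882)
digits(22891882) = 1 + digits(2289188)
digits(2289188) = 1 + digits(228918)
digits(228918) = 1 + digits(22891)
digits(22891) = 1 + digits(2289)
digits(2289) = 1 + digits(228)
digits(228) = 1 + digits(22)
digits(22) = 1 + digits(2)
digits(2) = 1  (base case: 2 < 10)
Unwinding: 1 + 1 + 1 + 1 + 1 + 1 + 1 + 1 + 1 = 9

9


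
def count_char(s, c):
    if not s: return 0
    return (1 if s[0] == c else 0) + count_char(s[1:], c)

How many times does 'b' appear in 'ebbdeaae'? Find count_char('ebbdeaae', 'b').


s[0]='e' != 'b' -> 0
s[0]='b' == 'b' -> 1
s[0]='b' == 'b' -> 1
s[0]='d' != 'b' -> 0
s[0]='e' != 'b' -> 0
s[0]='a' != 'b' -> 0
s[0]='a' != 'b' -> 0
s[0]='e' != 'b' -> 0
Sum: 0 + 1 + 1 + 0 + 0 + 0 + 0 + 0 = 2

2


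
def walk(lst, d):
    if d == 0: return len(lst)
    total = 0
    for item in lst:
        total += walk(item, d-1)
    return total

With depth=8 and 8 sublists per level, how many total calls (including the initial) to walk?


At depth 0 (root): 1 call
At depth 1: each of 1 parents calls walk on 8 children = 8 calls
At depth 2: each of 8 parents calls walk on 8 children = 64 calls
At depth 3: each of 64 parents calls walk on 8 children = 512 calls
At depth 4: each of 512 parents calls walk on 8 children = 4096 calls
At depth 5: each of 4096 parents calls walk on 8 children = 32768 calls
At depth 6: each of 32768 parents calls walk on 8 children = 262144 calls
At depth 7: each of 262144 parents calls walk on 8 children = 2097152 calls
At depth 8: each of 2097152 parents calls walk on 8 children = 16777216 calls
Total: 1 + 8 + 64 + 512 + 4096 + 32768 + 262144 + 2097152 + 16777216 = 19173961

19173961
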